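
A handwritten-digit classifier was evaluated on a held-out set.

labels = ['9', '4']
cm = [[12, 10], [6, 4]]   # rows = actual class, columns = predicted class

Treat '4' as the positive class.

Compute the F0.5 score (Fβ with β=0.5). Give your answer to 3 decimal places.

0.303

Fβ = (1+β²)·TP / ((1+β²)·TP + β²·FN + FP), with β²=1/4
= 1.25·4 / (1.25·4 + 0.25·6 + 10) = 0.303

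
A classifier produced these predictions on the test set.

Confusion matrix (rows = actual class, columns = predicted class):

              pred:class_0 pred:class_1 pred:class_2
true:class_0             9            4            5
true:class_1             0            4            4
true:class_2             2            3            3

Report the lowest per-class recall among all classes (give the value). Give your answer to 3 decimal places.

0.375

Per-class recall (TP/(TP+FN)):
  class_0: TP=9, FN=4+5=9 → 9/18 = 0.5000
  class_1: TP=4, FN=0+4=4 → 4/8 = 0.5000
  class_2: TP=3, FN=2+3=5 → 3/8 = 0.3750
Lowest is class 'class_2' with recall = 0.375.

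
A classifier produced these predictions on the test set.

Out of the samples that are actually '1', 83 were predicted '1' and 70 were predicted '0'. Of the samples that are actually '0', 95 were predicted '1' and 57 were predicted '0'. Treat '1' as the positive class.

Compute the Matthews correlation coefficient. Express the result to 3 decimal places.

MCC = (TP·TN − FP·FN) / √((TP+FP)(TP+FN)(TN+FP)(TN+FN))
Numerator = 83·57 − 95·70 = -1919
Denominator = √(178·153·152·127) = √525725136 = 22928.6968
MCC = -1919 / 22928.6968 = -0.084

-0.084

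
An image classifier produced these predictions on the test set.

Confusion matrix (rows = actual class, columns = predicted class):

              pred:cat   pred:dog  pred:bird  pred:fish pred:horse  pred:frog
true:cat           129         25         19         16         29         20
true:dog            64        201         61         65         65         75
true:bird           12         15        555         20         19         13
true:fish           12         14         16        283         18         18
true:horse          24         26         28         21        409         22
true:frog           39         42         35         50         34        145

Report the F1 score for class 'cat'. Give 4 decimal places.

0.4981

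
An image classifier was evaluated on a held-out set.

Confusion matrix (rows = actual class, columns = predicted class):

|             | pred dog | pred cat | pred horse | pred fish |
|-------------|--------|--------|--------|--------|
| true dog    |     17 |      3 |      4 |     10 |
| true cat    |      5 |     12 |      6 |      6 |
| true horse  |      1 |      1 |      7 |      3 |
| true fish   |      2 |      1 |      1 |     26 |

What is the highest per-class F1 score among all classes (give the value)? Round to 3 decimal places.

0.693

Per-class F1 score (2·TP/(2·TP+FP+FN)):
  dog: TP=17, FP=5+1+2=8, FN=3+4+10=17 → 34/59 = 0.5763
  cat: TP=12, FP=3+1+1=5, FN=5+6+6=17 → 24/46 = 0.5217
  horse: TP=7, FP=4+6+1=11, FN=1+1+3=5 → 14/30 = 0.4667
  fish: TP=26, FP=10+6+3=19, FN=2+1+1=4 → 52/75 = 0.6933
Highest is class 'fish' with F1 score = 0.693.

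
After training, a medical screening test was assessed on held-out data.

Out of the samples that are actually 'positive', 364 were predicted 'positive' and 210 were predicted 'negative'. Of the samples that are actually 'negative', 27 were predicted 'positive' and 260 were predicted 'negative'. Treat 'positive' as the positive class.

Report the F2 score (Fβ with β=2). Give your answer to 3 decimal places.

Fβ = (1+β²)·TP / ((1+β²)·TP + β²·FN + FP), with β²=4
= 5·364 / (5·364 + 4·210 + 27) = 0.677

0.677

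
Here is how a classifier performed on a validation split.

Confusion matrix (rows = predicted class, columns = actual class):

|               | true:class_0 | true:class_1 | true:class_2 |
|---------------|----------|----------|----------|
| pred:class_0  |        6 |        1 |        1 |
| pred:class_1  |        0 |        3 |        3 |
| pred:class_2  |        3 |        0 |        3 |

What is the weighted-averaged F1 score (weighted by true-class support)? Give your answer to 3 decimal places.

0.599

Per-class F1 score (2·TP/(2·TP+FP+FN)):
  class_0: TP=6, FP=1+1=2, FN=0+3=3 → 12/17 = 0.7059
  class_1: TP=3, FP=0+3=3, FN=1+0=1 → 6/10 = 0.6000
  class_2: TP=3, FP=3+0=3, FN=1+3=4 → 6/13 = 0.4615
Weighted-F1 score = Σ (supportᵢ/N)·F1 scoreᵢ with N=20: (9/20)·0.7059 + (4/20)·0.6000 + (7/20)·0.4615 = 0.599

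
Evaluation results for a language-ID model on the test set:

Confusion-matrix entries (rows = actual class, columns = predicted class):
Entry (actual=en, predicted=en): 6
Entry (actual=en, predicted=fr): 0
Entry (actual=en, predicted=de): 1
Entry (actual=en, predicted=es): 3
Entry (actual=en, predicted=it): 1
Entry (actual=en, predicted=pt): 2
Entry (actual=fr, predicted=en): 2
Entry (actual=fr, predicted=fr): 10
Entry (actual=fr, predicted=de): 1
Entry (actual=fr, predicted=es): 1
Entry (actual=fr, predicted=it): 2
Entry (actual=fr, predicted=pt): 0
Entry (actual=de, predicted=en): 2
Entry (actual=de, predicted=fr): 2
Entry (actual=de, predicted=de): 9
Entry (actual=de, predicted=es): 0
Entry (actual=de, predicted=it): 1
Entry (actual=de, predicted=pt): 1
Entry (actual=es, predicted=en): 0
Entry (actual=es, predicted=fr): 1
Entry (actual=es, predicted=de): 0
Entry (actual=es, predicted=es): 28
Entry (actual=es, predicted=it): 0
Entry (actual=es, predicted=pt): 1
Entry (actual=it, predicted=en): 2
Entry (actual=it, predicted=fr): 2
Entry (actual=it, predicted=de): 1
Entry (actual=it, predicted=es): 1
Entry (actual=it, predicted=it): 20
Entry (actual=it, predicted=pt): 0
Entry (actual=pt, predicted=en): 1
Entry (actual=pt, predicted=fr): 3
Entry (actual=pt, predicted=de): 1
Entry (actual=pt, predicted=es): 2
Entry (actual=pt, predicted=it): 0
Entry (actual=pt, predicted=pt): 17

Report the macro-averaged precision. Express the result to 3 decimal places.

Per-class precision (TP/(TP+FP)):
  en: TP=6, FP=2+2+0+2+1=7 → 6/13 = 0.4615
  fr: TP=10, FP=0+2+1+2+3=8 → 10/18 = 0.5556
  de: TP=9, FP=1+1+0+1+1=4 → 9/13 = 0.6923
  es: TP=28, FP=3+1+0+1+2=7 → 28/35 = 0.8000
  it: TP=20, FP=1+2+1+0+0=4 → 20/24 = 0.8333
  pt: TP=17, FP=2+0+1+1+0=4 → 17/21 = 0.8095
Macro-precision = mean = (0.4615 + 0.5556 + 0.6923 + 0.8000 + 0.8333 + 0.8095) / 6 = 0.692

0.692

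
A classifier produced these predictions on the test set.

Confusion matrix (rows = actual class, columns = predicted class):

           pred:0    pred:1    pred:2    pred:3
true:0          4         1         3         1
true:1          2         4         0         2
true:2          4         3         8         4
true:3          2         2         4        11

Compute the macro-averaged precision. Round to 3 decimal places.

0.469

Per-class precision (TP/(TP+FP)):
  0: TP=4, FP=2+4+2=8 → 4/12 = 0.3333
  1: TP=4, FP=1+3+2=6 → 4/10 = 0.4000
  2: TP=8, FP=3+0+4=7 → 8/15 = 0.5333
  3: TP=11, FP=1+2+4=7 → 11/18 = 0.6111
Macro-precision = mean = (0.3333 + 0.4000 + 0.5333 + 0.6111) / 4 = 0.469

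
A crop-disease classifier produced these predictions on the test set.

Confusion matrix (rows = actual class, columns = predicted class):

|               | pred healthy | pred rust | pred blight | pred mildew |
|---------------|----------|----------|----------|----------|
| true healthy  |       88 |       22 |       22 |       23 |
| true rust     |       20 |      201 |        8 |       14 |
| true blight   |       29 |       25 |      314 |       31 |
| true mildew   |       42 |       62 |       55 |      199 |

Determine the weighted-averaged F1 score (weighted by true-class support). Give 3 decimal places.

0.693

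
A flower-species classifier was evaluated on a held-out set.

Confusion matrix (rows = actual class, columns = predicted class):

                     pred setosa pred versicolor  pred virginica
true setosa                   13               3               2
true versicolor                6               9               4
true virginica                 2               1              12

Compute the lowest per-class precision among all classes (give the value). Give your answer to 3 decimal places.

0.619

Per-class precision (TP/(TP+FP)):
  setosa: TP=13, FP=6+2=8 → 13/21 = 0.6190
  versicolor: TP=9, FP=3+1=4 → 9/13 = 0.6923
  virginica: TP=12, FP=2+4=6 → 12/18 = 0.6667
Lowest is class 'setosa' with precision = 0.619.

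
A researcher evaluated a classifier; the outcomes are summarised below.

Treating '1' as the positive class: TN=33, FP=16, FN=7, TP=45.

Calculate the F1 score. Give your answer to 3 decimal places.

Precision = TP/(TP+FP) = 45/61 = 0.7377
Recall = TP/(TP+FN) = 45/52 = 0.8654
F1 = 2·TP/(2·TP+FP+FN) = 90/113 = 0.796

0.796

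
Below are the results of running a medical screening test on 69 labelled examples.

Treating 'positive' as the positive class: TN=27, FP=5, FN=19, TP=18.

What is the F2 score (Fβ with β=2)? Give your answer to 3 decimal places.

0.526

Fβ = (1+β²)·TP / ((1+β²)·TP + β²·FN + FP), with β²=4
= 5·18 / (5·18 + 4·19 + 5) = 0.526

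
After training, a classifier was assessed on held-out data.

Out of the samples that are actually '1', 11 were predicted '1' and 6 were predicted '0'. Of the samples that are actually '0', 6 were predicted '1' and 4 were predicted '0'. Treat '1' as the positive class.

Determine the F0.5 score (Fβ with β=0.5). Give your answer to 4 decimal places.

Fβ = (1+β²)·TP / ((1+β²)·TP + β²·FN + FP), with β²=1/4
= 1.25·11 / (1.25·11 + 0.25·6 + 6) = 0.6471

0.6471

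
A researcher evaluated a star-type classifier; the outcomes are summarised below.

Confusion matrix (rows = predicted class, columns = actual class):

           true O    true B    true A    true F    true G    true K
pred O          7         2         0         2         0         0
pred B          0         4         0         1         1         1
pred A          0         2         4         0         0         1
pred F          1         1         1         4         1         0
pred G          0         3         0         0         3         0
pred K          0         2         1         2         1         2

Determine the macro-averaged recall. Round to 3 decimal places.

0.545

Per-class recall (TP/(TP+FN)):
  O: TP=7, FN=0+0+1+0+0=1 → 7/8 = 0.8750
  B: TP=4, FN=2+2+1+3+2=10 → 4/14 = 0.2857
  A: TP=4, FN=0+0+1+0+1=2 → 4/6 = 0.6667
  F: TP=4, FN=2+1+0+0+2=5 → 4/9 = 0.4444
  G: TP=3, FN=0+1+0+1+1=3 → 3/6 = 0.5000
  K: TP=2, FN=0+1+1+0+0=2 → 2/4 = 0.5000
Macro-recall = mean = (0.8750 + 0.2857 + 0.6667 + 0.4444 + 0.5000 + 0.5000) / 6 = 0.545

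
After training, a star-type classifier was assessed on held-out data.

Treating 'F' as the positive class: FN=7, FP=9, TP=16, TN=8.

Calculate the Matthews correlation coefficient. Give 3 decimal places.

0.170

MCC = (TP·TN − FP·FN) / √((TP+FP)(TP+FN)(TN+FP)(TN+FN))
Numerator = 16·8 − 9·7 = 65
Denominator = √(25·23·17·15) = √146625 = 382.9164
MCC = 65 / 382.9164 = 0.170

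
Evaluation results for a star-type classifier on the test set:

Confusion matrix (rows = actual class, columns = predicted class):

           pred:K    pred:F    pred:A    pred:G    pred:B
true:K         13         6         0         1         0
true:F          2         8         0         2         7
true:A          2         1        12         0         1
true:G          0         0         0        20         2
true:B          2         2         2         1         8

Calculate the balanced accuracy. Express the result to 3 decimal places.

Balanced accuracy = mean of per-class recall.
  K: recall = 13/20 = 0.6500
  F: recall = 8/19 = 0.4211
  A: recall = 12/16 = 0.7500
  G: recall = 20/22 = 0.9091
  B: recall = 8/15 = 0.5333
Mean = (0.6500 + 0.4211 + 0.7500 + 0.9091 + 0.5333) / 5 = 0.653

0.653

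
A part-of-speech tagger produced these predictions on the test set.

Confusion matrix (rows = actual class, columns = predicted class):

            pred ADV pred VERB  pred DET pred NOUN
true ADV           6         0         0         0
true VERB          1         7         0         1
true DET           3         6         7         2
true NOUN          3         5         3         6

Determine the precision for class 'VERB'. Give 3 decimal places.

0.389

One-vs-rest for 'VERB': TP = diagonal; FP = other classes predicted 'VERB'; FN = 'VERB' predicted as other.
precision = TP/(TP+FP).
VERB: TP=7, FP=0+6+5=11 → 7/18 = 0.3889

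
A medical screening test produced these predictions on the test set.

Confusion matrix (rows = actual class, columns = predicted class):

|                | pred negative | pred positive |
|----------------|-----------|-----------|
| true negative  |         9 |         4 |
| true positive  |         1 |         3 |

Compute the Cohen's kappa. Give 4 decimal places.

Observed agreement pₒ = trace/N = 12/17 = 0.70588
Expected agreement pₑ = Σ (rowᵢ·colᵢ)/N² = (13·10 + 4·7)/17² = 0.54671
κ = (pₒ − pₑ)/(1 − pₑ) = (0.70588 − 0.54671)/(1 − 0.54671) = 0.3511

0.3511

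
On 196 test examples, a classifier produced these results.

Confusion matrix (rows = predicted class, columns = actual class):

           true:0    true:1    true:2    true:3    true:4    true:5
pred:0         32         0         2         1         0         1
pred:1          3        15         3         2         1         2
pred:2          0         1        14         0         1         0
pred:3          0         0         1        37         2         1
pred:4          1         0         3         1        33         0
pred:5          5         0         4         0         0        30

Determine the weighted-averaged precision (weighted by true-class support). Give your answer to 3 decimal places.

0.840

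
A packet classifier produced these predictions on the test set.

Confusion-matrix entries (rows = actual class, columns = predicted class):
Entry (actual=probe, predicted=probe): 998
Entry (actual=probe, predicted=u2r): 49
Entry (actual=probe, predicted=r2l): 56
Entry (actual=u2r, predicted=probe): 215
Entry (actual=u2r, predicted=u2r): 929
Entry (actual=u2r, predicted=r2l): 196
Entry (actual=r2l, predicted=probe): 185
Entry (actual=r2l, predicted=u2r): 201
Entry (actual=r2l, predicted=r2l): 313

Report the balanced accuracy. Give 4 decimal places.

0.6820

Balanced accuracy = mean of per-class recall.
  probe: recall = 998/1103 = 0.90481
  u2r: recall = 929/1340 = 0.69328
  r2l: recall = 313/699 = 0.44778
Mean = (0.90481 + 0.69328 + 0.44778) / 3 = 0.6820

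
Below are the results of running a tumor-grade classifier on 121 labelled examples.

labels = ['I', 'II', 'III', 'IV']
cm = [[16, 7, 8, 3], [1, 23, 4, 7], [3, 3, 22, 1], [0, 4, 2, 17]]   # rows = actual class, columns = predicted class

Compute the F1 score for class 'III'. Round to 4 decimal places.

Take TP from the diagonal, FP from the rest of the 'III' prediction marginal, FN from the rest of the 'III' actual marginal.
F1 score = 2·TP/(2·TP+FP+FN).
III: TP=22, FP=8+4+2=14, FN=3+3+1=7 → 44/65 = 0.67692

0.6769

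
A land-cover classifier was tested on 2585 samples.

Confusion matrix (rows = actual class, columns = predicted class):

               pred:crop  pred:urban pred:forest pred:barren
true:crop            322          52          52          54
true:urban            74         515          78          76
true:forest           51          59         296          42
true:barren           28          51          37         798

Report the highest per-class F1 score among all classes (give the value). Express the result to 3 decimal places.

0.847

Per-class F1 score (2·TP/(2·TP+FP+FN)):
  crop: TP=322, FP=74+51+28=153, FN=52+52+54=158 → 644/955 = 0.6743
  urban: TP=515, FP=52+59+51=162, FN=74+78+76=228 → 1030/1420 = 0.7254
  forest: TP=296, FP=52+78+37=167, FN=51+59+42=152 → 592/911 = 0.6498
  barren: TP=798, FP=54+76+42=172, FN=28+51+37=116 → 1596/1884 = 0.8471
Highest is class 'barren' with F1 score = 0.847.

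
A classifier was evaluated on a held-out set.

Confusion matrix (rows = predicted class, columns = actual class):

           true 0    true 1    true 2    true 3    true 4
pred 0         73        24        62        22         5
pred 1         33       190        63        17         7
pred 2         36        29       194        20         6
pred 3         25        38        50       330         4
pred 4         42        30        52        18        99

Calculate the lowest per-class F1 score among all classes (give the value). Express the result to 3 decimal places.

Per-class F1 score (2·TP/(2·TP+FP+FN)):
  0: TP=73, FP=24+62+22+5=113, FN=33+36+25+42=136 → 146/395 = 0.3696
  1: TP=190, FP=33+63+17+7=120, FN=24+29+38+30=121 → 380/621 = 0.6119
  2: TP=194, FP=36+29+20+6=91, FN=62+63+50+52=227 → 388/706 = 0.5496
  3: TP=330, FP=25+38+50+4=117, FN=22+17+20+18=77 → 660/854 = 0.7728
  4: TP=99, FP=42+30+52+18=142, FN=5+7+6+4=22 → 198/362 = 0.5470
Lowest is class '0' with F1 score = 0.370.

0.370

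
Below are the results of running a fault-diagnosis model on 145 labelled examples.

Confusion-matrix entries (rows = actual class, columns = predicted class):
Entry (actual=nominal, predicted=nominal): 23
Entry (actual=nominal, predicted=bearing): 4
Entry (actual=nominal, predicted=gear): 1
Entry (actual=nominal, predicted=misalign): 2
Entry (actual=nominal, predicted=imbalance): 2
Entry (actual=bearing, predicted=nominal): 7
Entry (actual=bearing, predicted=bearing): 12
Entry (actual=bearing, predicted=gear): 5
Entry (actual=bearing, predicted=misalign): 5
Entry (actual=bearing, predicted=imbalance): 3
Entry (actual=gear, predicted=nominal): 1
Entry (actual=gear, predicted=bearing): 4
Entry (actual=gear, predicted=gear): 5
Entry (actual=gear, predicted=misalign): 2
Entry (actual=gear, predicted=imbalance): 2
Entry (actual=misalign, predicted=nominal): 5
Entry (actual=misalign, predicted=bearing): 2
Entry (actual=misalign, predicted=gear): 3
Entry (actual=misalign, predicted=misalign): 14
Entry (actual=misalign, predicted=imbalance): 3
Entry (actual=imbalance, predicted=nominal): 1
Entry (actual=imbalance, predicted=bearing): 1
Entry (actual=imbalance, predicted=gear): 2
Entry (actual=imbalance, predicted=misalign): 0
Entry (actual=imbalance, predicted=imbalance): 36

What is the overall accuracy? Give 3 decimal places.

0.621

Accuracy = trace / total = (23+12+5+14+36=90) / 145 = 90/145 = 0.621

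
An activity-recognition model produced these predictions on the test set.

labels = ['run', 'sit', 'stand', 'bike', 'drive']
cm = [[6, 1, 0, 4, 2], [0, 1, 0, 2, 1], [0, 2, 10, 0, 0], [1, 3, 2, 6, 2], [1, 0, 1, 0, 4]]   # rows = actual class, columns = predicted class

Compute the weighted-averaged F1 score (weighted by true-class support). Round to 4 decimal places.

0.5595

Per-class F1 score (2·TP/(2·TP+FP+FN)):
  run: TP=6, FP=0+0+1+1=2, FN=1+0+4+2=7 → 12/21 = 0.57143
  sit: TP=1, FP=1+2+3+0=6, FN=0+0+2+1=3 → 2/11 = 0.18182
  stand: TP=10, FP=0+0+2+1=3, FN=0+2+0+0=2 → 20/25 = 0.80000
  bike: TP=6, FP=4+2+0+0=6, FN=1+3+2+2=8 → 12/26 = 0.46154
  drive: TP=4, FP=2+1+0+2=5, FN=1+0+1+0=2 → 8/15 = 0.53333
Weighted-F1 score = Σ (supportᵢ/N)·F1 scoreᵢ with N=49: (13/49)·0.57143 + (4/49)·0.18182 + (12/49)·0.80000 + (14/49)·0.46154 + (6/49)·0.53333 = 0.5595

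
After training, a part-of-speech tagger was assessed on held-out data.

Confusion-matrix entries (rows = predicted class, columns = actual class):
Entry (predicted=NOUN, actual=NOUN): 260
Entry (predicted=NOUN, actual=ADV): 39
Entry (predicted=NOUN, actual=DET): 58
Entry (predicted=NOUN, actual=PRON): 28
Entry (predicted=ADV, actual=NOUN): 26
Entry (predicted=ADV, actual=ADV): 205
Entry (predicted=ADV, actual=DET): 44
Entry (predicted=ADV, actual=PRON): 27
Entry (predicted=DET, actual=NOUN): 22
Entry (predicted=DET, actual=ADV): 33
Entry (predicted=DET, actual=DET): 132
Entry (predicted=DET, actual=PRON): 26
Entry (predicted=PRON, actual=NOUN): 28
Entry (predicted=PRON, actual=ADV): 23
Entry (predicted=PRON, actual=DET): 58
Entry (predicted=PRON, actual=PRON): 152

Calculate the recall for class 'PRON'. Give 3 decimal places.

0.652

One-vs-rest for 'PRON': TP = diagonal; FP = other classes predicted 'PRON'; FN = 'PRON' predicted as other.
recall = TP/(TP+FN).
PRON: TP=152, FN=28+27+26=81 → 152/233 = 0.6524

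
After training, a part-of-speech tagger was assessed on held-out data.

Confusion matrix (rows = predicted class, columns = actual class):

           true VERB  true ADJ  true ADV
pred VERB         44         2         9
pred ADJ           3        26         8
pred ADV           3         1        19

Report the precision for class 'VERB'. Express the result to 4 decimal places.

Take TP from the diagonal, FP from the rest of the 'VERB' prediction marginal, FN from the rest of the 'VERB' actual marginal.
precision = TP/(TP+FP).
VERB: TP=44, FP=2+9=11 → 44/55 = 0.80000

0.8000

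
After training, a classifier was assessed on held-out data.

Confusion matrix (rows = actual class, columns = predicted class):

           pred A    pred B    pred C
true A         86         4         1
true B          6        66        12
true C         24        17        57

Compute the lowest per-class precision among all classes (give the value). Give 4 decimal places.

0.7414

Per-class precision (TP/(TP+FP)):
  A: TP=86, FP=6+24=30 → 86/116 = 0.74138
  B: TP=66, FP=4+17=21 → 66/87 = 0.75862
  C: TP=57, FP=1+12=13 → 57/70 = 0.81429
Lowest is class 'A' with precision = 0.7414.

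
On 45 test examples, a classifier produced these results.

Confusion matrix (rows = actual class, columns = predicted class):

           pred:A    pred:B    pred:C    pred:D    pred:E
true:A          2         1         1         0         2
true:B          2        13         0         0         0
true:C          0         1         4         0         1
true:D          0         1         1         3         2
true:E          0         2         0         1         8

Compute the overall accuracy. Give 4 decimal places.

0.6667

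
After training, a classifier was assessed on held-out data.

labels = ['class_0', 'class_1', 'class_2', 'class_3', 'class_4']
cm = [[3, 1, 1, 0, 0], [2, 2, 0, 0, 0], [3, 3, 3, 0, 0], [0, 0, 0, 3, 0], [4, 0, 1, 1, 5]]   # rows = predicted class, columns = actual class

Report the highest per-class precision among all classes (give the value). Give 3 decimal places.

1.000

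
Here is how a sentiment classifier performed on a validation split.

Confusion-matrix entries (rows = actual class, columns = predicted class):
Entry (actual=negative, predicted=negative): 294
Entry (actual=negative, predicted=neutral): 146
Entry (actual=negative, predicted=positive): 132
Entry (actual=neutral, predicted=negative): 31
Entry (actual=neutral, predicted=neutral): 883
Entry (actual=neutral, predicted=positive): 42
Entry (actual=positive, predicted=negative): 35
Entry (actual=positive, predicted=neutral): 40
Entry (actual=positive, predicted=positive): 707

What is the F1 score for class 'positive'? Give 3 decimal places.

Take TP from the diagonal, FP from the rest of the 'positive' prediction marginal, FN from the rest of the 'positive' actual marginal.
F1 score = 2·TP/(2·TP+FP+FN).
positive: TP=707, FP=132+42=174, FN=35+40=75 → 1414/1663 = 0.8503

0.850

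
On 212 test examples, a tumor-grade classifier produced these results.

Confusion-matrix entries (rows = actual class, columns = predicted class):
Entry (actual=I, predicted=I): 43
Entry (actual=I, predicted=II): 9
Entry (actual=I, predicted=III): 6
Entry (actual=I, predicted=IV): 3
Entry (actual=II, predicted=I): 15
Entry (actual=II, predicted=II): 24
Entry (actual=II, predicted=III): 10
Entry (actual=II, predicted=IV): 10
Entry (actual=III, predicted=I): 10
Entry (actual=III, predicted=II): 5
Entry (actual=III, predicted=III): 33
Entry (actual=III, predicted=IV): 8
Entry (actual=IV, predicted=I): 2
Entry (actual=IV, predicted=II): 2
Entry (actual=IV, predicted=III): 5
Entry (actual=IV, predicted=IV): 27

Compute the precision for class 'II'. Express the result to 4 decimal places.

0.6000

Treat 'II' as positive and all other classes as negative.
precision = TP/(TP+FP).
II: TP=24, FP=9+5+2=16 → 24/40 = 0.60000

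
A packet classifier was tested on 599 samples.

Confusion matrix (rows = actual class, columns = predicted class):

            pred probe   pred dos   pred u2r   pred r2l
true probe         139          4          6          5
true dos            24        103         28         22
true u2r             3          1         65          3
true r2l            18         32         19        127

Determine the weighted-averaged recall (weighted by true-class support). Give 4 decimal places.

Per-class recall (TP/(TP+FN)):
  probe: TP=139, FN=4+6+5=15 → 139/154 = 0.90260
  dos: TP=103, FN=24+28+22=74 → 103/177 = 0.58192
  u2r: TP=65, FN=3+1+3=7 → 65/72 = 0.90278
  r2l: TP=127, FN=18+32+19=69 → 127/196 = 0.64796
Weighted-recall = Σ (supportᵢ/N)·recallᵢ with N=599: (154/599)·0.90260 + (177/599)·0.58192 + (72/599)·0.90278 + (196/599)·0.64796 = 0.7245

0.7245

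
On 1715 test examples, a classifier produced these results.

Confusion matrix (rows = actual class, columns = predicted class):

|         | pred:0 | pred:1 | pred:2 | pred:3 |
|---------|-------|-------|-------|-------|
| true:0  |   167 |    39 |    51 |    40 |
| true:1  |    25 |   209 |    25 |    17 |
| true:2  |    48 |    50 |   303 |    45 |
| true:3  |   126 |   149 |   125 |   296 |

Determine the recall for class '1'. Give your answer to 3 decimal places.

recall = TP/(TP+FN).
1: TP=209, FN=25+25+17=67 → 209/276 = 0.7572

0.757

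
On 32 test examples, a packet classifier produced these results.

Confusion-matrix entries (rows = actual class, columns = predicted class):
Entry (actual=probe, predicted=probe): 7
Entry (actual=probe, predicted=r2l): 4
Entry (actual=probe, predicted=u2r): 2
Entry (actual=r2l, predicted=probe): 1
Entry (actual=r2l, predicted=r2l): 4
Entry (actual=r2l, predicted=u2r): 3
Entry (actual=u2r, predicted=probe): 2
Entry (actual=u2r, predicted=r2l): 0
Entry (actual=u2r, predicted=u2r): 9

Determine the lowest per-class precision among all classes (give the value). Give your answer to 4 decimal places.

Per-class precision (TP/(TP+FP)):
  probe: TP=7, FP=1+2=3 → 7/10 = 0.70000
  r2l: TP=4, FP=4+0=4 → 4/8 = 0.50000
  u2r: TP=9, FP=2+3=5 → 9/14 = 0.64286
Lowest is class 'r2l' with precision = 0.5000.

0.5000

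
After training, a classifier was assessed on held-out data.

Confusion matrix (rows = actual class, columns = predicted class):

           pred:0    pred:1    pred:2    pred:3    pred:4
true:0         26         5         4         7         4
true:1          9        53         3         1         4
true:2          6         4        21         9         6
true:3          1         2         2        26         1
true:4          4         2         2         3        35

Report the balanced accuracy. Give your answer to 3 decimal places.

0.670

Balanced accuracy = mean of per-class recall.
  0: recall = 26/46 = 0.5652
  1: recall = 53/70 = 0.7571
  2: recall = 21/46 = 0.4565
  3: recall = 26/32 = 0.8125
  4: recall = 35/46 = 0.7609
Mean = (0.5652 + 0.7571 + 0.4565 + 0.8125 + 0.7609) / 5 = 0.670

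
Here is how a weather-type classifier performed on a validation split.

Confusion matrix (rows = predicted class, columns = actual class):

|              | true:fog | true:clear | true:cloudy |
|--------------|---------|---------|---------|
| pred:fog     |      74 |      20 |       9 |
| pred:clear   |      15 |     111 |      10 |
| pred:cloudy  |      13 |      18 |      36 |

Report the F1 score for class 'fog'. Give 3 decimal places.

0.722

One-vs-rest for 'fog': TP = diagonal; FP = other classes predicted 'fog'; FN = 'fog' predicted as other.
F1 score = 2·TP/(2·TP+FP+FN).
fog: TP=74, FP=20+9=29, FN=15+13=28 → 148/205 = 0.7220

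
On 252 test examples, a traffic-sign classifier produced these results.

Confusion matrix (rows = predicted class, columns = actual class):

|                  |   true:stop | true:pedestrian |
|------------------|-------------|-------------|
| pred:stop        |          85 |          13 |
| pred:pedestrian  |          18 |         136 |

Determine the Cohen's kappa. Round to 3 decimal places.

0.744

Observed agreement pₒ = trace/N = 221/252 = 0.8770
Expected agreement pₑ = Σ (rowᵢ·colᵢ)/N² = (103·98 + 149·154)/252² = 0.5203
κ = (pₒ − pₑ)/(1 − pₑ) = (0.8770 − 0.5203)/(1 − 0.5203) = 0.744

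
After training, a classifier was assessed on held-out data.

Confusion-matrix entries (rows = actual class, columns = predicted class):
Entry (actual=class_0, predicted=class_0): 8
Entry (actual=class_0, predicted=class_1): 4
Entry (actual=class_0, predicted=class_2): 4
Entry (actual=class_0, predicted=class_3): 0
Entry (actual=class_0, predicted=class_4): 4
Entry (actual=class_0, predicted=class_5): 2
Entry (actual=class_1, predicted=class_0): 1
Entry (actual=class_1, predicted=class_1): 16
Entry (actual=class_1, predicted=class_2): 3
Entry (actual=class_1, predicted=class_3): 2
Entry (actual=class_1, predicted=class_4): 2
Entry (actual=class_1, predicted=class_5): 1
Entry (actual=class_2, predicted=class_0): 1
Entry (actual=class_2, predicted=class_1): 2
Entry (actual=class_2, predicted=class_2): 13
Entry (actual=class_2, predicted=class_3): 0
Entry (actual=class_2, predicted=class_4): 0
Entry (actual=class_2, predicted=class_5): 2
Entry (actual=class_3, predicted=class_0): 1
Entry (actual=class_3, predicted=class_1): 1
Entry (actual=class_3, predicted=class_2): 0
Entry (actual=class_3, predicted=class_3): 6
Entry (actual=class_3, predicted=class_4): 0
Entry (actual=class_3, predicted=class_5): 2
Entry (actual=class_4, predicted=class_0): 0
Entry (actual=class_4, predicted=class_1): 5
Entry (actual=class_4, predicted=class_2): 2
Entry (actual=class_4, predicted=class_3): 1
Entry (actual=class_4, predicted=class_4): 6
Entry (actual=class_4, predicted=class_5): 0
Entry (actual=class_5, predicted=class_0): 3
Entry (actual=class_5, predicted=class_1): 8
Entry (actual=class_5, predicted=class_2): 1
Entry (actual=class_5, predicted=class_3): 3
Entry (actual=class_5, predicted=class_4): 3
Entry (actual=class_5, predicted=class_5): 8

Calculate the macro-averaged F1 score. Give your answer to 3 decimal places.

0.492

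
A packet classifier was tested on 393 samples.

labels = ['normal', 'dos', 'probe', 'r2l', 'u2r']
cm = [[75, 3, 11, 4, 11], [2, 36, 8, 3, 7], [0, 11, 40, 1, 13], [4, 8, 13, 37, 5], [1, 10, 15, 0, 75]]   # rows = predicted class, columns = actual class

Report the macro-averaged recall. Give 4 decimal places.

0.6803

Per-class recall (TP/(TP+FN)):
  normal: TP=75, FN=2+0+4+1=7 → 75/82 = 0.91463
  dos: TP=36, FN=3+11+8+10=32 → 36/68 = 0.52941
  probe: TP=40, FN=11+8+13+15=47 → 40/87 = 0.45977
  r2l: TP=37, FN=4+3+1+0=8 → 37/45 = 0.82222
  u2r: TP=75, FN=11+7+13+5=36 → 75/111 = 0.67568
Macro-recall = mean = (0.91463 + 0.52941 + 0.45977 + 0.82222 + 0.67568) / 5 = 0.6803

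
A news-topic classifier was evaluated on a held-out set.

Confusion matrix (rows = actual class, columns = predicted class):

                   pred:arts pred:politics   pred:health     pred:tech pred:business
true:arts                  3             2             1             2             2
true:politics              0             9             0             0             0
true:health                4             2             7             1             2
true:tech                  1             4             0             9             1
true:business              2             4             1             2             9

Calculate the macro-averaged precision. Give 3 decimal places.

0.558

Per-class precision (TP/(TP+FP)):
  arts: TP=3, FP=0+4+1+2=7 → 3/10 = 0.3000
  politics: TP=9, FP=2+2+4+4=12 → 9/21 = 0.4286
  health: TP=7, FP=1+0+0+1=2 → 7/9 = 0.7778
  tech: TP=9, FP=2+0+1+2=5 → 9/14 = 0.6429
  business: TP=9, FP=2+0+2+1=5 → 9/14 = 0.6429
Macro-precision = mean = (0.3000 + 0.4286 + 0.7778 + 0.6429 + 0.6429) / 5 = 0.558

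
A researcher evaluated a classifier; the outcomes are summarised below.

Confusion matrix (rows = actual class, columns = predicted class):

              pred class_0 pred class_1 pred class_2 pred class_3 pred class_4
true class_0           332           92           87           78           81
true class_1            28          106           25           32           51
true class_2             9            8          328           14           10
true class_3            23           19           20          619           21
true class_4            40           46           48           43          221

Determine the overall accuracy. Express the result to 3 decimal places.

0.675

Accuracy = trace / total = (332+106+328+619+221=1606) / 2381 = 1606/2381 = 0.675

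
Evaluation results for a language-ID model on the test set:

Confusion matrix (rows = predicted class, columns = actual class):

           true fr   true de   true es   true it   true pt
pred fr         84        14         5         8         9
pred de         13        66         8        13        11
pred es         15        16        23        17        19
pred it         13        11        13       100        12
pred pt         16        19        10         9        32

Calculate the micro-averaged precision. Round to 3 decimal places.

Micro-averaging pools counts across classes: ΣTP=305, ΣFP=251, ΣFN=251.
Micro-precision = TP/(TP+FP) on pooled counts = 0.549 (equals overall accuracy in single-label multiclass).

0.549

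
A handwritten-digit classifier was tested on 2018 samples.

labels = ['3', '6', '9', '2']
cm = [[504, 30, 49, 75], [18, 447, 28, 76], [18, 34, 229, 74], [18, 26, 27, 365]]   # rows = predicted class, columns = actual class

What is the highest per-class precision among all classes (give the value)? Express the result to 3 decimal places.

0.837

Per-class precision (TP/(TP+FP)):
  3: TP=504, FP=30+49+75=154 → 504/658 = 0.7660
  6: TP=447, FP=18+28+76=122 → 447/569 = 0.7856
  9: TP=229, FP=18+34+74=126 → 229/355 = 0.6451
  2: TP=365, FP=18+26+27=71 → 365/436 = 0.8372
Highest is class '2' with precision = 0.837.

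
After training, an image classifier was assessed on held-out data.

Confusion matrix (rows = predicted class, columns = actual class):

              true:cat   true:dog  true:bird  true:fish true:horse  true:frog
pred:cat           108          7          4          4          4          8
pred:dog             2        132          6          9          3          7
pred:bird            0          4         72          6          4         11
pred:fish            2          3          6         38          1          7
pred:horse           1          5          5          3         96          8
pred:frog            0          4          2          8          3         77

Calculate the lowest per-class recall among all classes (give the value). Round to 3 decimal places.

0.559

Per-class recall (TP/(TP+FN)):
  cat: TP=108, FN=2+0+2+1+0=5 → 108/113 = 0.9558
  dog: TP=132, FN=7+4+3+5+4=23 → 132/155 = 0.8516
  bird: TP=72, FN=4+6+6+5+2=23 → 72/95 = 0.7579
  fish: TP=38, FN=4+9+6+3+8=30 → 38/68 = 0.5588
  horse: TP=96, FN=4+3+4+1+3=15 → 96/111 = 0.8649
  frog: TP=77, FN=8+7+11+7+8=41 → 77/118 = 0.6525
Lowest is class 'fish' with recall = 0.559.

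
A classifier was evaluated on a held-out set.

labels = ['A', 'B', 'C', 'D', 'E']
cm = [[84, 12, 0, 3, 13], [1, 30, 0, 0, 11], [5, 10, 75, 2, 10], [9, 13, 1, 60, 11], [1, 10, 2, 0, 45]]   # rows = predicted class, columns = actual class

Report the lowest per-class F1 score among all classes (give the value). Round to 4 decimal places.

0.5128

Per-class F1 score (2·TP/(2·TP+FP+FN)):
  A: TP=84, FP=12+0+3+13=28, FN=1+5+9+1=16 → 168/212 = 0.79245
  B: TP=30, FP=1+0+0+11=12, FN=12+10+13+10=45 → 60/117 = 0.51282
  C: TP=75, FP=5+10+2+10=27, FN=0+0+1+2=3 → 150/180 = 0.83333
  D: TP=60, FP=9+13+1+11=34, FN=3+0+2+0=5 → 120/159 = 0.75472
  E: TP=45, FP=1+10+2+0=13, FN=13+11+10+11=45 → 90/148 = 0.60811
Lowest is class 'B' with F1 score = 0.5128.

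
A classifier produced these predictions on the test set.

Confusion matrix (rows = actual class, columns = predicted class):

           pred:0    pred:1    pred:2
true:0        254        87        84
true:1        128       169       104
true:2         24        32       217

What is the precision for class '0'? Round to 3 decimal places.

0.626

Take TP from the diagonal, FP from the rest of the '0' prediction marginal, FN from the rest of the '0' actual marginal.
precision = TP/(TP+FP).
0: TP=254, FP=128+24=152 → 254/406 = 0.6256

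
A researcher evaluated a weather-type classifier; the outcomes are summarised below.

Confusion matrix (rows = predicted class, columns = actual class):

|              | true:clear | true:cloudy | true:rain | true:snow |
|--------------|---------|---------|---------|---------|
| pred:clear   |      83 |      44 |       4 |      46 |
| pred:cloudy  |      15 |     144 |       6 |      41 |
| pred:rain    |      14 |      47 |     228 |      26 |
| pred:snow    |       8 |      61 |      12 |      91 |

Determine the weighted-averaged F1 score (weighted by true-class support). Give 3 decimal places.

0.618

Per-class F1 score (2·TP/(2·TP+FP+FN)):
  clear: TP=83, FP=44+4+46=94, FN=15+14+8=37 → 166/297 = 0.5589
  cloudy: TP=144, FP=15+6+41=62, FN=44+47+61=152 → 288/502 = 0.5737
  rain: TP=228, FP=14+47+26=87, FN=4+6+12=22 → 456/565 = 0.8071
  snow: TP=91, FP=8+61+12=81, FN=46+41+26=113 → 182/376 = 0.4840
Weighted-F1 score = Σ (supportᵢ/N)·F1 scoreᵢ with N=870: (120/870)·0.5589 + (296/870)·0.5737 + (250/870)·0.8071 + (204/870)·0.4840 = 0.618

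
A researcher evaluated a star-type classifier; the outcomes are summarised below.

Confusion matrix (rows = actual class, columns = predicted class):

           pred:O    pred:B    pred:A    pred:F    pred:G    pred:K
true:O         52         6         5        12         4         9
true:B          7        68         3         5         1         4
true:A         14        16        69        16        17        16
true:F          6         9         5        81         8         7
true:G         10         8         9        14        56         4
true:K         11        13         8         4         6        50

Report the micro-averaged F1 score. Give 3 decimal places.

0.594

Micro-averaging pools counts across classes: ΣTP=376, ΣFP=257, ΣFN=257.
Micro-F1 score = 2·TP/(2·TP+FP+FN) on pooled counts = 0.594 (equals overall accuracy in single-label multiclass).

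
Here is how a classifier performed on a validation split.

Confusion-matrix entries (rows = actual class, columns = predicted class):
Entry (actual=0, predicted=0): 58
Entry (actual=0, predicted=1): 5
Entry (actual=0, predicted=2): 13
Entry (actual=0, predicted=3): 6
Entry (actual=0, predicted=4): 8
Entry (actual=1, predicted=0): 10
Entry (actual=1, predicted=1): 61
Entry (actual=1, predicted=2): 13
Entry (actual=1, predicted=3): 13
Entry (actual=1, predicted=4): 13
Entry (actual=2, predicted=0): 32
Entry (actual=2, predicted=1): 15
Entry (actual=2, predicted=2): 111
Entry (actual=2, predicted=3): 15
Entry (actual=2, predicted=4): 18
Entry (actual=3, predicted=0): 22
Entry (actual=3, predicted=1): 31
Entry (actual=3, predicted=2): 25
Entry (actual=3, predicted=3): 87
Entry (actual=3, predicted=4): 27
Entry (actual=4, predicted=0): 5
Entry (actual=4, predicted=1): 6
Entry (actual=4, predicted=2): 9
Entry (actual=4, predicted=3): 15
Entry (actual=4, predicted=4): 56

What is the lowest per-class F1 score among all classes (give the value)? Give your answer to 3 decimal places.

Per-class F1 score (2·TP/(2·TP+FP+FN)):
  0: TP=58, FP=10+32+22+5=69, FN=5+13+6+8=32 → 116/217 = 0.5346
  1: TP=61, FP=5+15+31+6=57, FN=10+13+13+13=49 → 122/228 = 0.5351
  2: TP=111, FP=13+13+25+9=60, FN=32+15+15+18=80 → 222/362 = 0.6133
  3: TP=87, FP=6+13+15+15=49, FN=22+31+25+27=105 → 174/328 = 0.5305
  4: TP=56, FP=8+13+18+27=66, FN=5+6+9+15=35 → 112/213 = 0.5258
Lowest is class '4' with F1 score = 0.526.

0.526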